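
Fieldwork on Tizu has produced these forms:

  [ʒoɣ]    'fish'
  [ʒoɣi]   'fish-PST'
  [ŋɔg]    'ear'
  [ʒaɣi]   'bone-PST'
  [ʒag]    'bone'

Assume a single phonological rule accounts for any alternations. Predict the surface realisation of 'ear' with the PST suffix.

The stem for 'bone' ends in [ɣ] in [ʒaɣi] but [g] in [ʒag].
The stem 'fish' ([ʒoɣi], [ʒoɣ]) shows [ɣ] unchanged in both environments, so [ɣ] cannot be basic with [g] derived in isolation.
The underlying segment must be /g/; voiced stops become fricatives between vowels, yielding [ɣ] there.
The one attested form of 'ear', [ŋɔg], shows underlying /ŋɔg/. Applying the same rule between vowels gives [ŋɔɣi].

[ŋɔɣi]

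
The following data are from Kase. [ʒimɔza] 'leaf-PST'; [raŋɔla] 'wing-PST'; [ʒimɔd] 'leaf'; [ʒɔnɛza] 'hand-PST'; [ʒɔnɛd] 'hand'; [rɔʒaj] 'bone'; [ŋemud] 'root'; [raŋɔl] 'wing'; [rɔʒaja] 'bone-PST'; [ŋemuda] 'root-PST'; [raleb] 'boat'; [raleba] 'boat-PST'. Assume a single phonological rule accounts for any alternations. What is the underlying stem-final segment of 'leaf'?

/z/

The stem for 'leaf' ends in [d] in [ʒimɔd] but [z] in [ʒimɔza].
The stem 'root' ([ŋemud], [ŋemuda]) shows [d] unchanged in both environments, so [d] cannot be basic with [z] derived before the PST suffix.
The underlying segment must be /z/; voiced fricatives become stops word-finally, yielding [d] there.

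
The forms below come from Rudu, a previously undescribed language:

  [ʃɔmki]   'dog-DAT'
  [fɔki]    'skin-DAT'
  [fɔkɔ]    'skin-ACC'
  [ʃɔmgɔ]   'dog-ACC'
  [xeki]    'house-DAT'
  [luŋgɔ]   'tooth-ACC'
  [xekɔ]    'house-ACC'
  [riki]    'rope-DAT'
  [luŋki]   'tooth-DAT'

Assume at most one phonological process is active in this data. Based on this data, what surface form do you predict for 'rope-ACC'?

The ACC morpheme has two allomorphs, [-gɔ] and [-kɔ].
The DAT suffix, which begins with [k], is invariant after every stem; so [k] is not altered by any rule here.
So the underlying form is /-gɔ/, and voiced stops become voiceless after a vowel.
After 'rope', which ends in a vowel, the suffix surfaces as [-kɔ], giving [rikɔ].

[rikɔ]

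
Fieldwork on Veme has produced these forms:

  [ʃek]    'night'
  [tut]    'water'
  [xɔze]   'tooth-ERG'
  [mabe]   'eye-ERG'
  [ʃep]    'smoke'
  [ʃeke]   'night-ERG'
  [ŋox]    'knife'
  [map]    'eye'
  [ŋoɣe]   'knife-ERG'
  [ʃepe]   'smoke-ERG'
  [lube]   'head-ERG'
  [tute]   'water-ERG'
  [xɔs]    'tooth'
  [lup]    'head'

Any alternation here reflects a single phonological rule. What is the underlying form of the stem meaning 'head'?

/lub/

In [lup] and [lube] the final segment of 'head' alternates: [p] ~ [b].
If /p/ were underlying and a rule turned it into [b] before the ERG suffix, 'smoke' would also alternate; but it has [p] in both [ʃep] and [ʃepe].
So /b/ is underlying, and a rule of word-final obstruent devoicing — voiced obstruents become voiceless word-finally — gives [p].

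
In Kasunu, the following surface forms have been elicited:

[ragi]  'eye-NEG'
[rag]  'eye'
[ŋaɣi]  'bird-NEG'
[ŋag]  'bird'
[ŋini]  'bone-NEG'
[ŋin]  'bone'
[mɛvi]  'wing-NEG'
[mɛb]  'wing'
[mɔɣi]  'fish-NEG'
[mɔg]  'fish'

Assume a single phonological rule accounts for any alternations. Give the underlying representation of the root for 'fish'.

/mɔɣ/

'fish' shows [ɣ] ~ [g] at the end of the stem ([mɔɣi] vs [mɔg]).
If /g/ were underlying and a rule turned it into [ɣ] before the NEG suffix, 'eye' would also alternate; but it has [g] in both [ragi] and [rag].
Therefore /ɣ/ is basic and [g] is derived by word-final hardening (voiced fricatives become stops word-finally).
Hence 'fish' is /mɔɣ/ underlyingly.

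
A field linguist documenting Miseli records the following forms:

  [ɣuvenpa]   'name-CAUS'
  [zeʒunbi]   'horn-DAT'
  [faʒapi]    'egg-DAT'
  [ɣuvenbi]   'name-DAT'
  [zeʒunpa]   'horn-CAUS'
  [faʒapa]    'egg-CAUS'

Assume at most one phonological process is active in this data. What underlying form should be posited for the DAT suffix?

The DAT morpheme has two allomorphs, [-bi] and [-pi].
By contrast the CAUS suffix keeps its initial [p] throughout — that segment must be underlying.
The DAT suffix is therefore /-bi/ underlyingly, with post-vocalic devoicing: voiced stops become voiceless after a vowel.

/-bi/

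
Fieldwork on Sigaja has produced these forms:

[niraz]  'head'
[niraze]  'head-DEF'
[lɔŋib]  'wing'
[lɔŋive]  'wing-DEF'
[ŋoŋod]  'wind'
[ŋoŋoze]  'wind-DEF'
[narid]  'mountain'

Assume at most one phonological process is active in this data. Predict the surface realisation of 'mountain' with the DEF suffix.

'wind' shows [d] ~ [z] at the end of the stem ([ŋoŋod] vs [ŋoŋoze]).
Compare 'head', with invariant [z] in [niraz] and [niraze]: an analysis with underlying /z/ and a rule producing [d] in isolation would wrongly predict alternation here too.
The underlying segment must be /d/; voiced stops become fricatives between vowels, yielding [z] there.
From [narid] the stem 'mountain' is /narid/; between vowels this yields [narize].

[narize]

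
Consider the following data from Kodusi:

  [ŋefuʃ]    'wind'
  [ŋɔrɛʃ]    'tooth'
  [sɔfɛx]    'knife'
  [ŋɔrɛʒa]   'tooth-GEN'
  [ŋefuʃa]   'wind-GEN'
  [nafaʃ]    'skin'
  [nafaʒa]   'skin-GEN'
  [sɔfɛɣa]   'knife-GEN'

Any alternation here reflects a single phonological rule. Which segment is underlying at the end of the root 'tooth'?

/ʒ/

The root 'tooth' surfaces as [ŋɔrɛʒa] and [ŋɔrɛʃ], with a stem-final [ʒ] ~ [ʃ] alternation.
If /ʃ/ were underlying and a rule turned it into [ʒ] before the GEN suffix, 'wind' would also alternate; but it has [ʃ] in both [ŋefuʃa] and [ŋefuʃ].
So /ʒ/ is underlying, and a rule of word-final obstruent devoicing — voiced obstruents become voiceless word-finally — gives [ʃ].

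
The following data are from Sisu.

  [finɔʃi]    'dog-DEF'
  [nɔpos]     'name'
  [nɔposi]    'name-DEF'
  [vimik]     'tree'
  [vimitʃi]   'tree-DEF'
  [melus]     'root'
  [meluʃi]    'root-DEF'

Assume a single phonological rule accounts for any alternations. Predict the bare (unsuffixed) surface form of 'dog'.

[finɔs]

The root 'root' surfaces as [melus] and [meluʃi], with a stem-final [s] ~ [ʃ] alternation.
If /s/ were underlying and a rule turned it into [ʃ] before the DEF suffix, 'name' would also alternate; but it has [s] in both [nɔpos] and [nɔposi].
The underlying segment must be /ʃ/; palato-alveolar /tʃ/ and /ʃ/ become [k] and [s] when no front vowel follows, yielding [s] there.
The one attested form of 'dog', [finɔʃi], shows underlying /finɔʃ/. Applying the same rule when no front vowel follows gives [finɔs].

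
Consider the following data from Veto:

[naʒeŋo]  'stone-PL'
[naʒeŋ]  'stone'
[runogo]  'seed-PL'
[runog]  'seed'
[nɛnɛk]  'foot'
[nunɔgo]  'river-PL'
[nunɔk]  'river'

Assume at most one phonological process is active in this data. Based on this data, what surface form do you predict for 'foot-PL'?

In [nunɔgo] and [nunɔk] the final segment of 'river' alternates: [g] ~ [k].
But 'seed' keeps [g] in both environments ([runogo], [runog]), so there is no rule changing /g/ to [k] in isolation.
The alternation reflects intervocalic voicing: voiceless stops become voiced between vowels. /k/ is underlying.
The one attested form of 'foot', [nɛnɛk], shows underlying /nɛnɛk/. Applying the same rule between vowels gives [nɛnɛgo].

[nɛnɛgo]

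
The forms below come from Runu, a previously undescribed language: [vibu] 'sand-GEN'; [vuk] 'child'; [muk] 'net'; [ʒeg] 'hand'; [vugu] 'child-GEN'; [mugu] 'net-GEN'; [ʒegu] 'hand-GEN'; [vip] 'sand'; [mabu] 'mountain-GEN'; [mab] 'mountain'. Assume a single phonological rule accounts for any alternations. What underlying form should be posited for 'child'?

The stem for 'child' ends in [k] in [vuk] but [g] in [vugu].
The stem 'hand' ([ʒeg], [ʒegu]) shows [g] unchanged in both environments, so [g] cannot be basic with [k] derived in isolation.
The alternation reflects intervocalic voicing: voiceless stops become voiced between vowels. /k/ is underlying.
Hence 'child' is /vuk/ underlyingly.

/vuk/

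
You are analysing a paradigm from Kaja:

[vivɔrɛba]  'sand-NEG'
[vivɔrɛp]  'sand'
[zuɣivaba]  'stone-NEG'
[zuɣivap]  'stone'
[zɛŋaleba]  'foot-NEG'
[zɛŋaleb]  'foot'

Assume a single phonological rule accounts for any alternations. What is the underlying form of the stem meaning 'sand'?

/vivɔrɛp/

The root 'sand' surfaces as [vivɔrɛba] and [vivɔrɛp], with a stem-final [b] ~ [p] alternation.
If /b/ were underlying and a rule turned it into [p] in isolation, 'foot' would also alternate; but it has [b] in both [zɛŋaleba] and [zɛŋaleb].
So /p/ is underlying, and a rule of intervocalic voicing — voiceless stops become voiced between vowels — gives [b].
Hence 'sand' is /vivɔrɛp/ underlyingly.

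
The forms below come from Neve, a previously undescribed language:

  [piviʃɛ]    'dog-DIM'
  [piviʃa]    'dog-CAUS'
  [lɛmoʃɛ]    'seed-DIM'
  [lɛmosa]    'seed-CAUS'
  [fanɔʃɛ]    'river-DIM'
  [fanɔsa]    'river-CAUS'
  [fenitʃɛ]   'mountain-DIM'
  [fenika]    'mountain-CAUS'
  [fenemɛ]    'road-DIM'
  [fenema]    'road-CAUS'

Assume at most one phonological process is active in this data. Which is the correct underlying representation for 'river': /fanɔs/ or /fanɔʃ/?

'river' shows [ʃ] ~ [s] at the end of the stem ([fanɔʃɛ] vs [fanɔsa]).
Compare 'dog', with invariant [ʃ] in [piviʃɛ] and [piviʃa]: an analysis with underlying /ʃ/ and a rule producing [s] before the CAUS suffix would wrongly predict alternation here too.
So /s/ is underlying, and a rule of palatalization before a front vowel — /k/ and /s/ become palato-alveolar [tʃ] and [ʃ] before a front vowel — gives [ʃ].

/fanɔs/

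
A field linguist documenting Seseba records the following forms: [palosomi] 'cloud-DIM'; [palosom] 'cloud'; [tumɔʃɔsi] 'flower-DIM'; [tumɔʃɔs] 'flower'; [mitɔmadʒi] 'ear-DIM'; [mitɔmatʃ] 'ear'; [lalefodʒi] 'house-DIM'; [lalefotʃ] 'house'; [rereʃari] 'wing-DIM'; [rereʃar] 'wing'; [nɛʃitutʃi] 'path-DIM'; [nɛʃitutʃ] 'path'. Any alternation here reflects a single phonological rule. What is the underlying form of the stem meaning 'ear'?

The stem for 'ear' ends in [dʒ] in [mitɔmadʒi] but [tʃ] in [mitɔmatʃ].
If /tʃ/ were underlying and a rule turned it into [dʒ] before the DIM suffix, 'path' would also alternate; but it has [tʃ] in both [nɛʃitutʃi] and [nɛʃitutʃ].
Therefore /dʒ/ is basic and [tʃ] is derived by word-final obstruent devoicing (voiced obstruents become voiceless word-finally).
Hence 'ear' is /mitɔmadʒ/ underlyingly.

/mitɔmadʒ/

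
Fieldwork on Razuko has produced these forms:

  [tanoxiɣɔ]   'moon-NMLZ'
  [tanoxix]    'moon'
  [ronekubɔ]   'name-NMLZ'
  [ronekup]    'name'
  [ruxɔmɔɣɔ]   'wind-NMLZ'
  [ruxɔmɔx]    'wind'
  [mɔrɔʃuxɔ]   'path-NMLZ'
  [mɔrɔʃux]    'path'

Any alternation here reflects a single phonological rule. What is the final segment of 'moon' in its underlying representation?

/ɣ/

The stem for 'moon' ends in [ɣ] in [tanoxiɣɔ] but [x] in [tanoxix].
Compare 'path', with invariant [x] in [mɔrɔʃuxɔ] and [mɔrɔʃux]: an analysis with underlying /x/ and a rule producing [ɣ] before the NMLZ suffix would wrongly predict alternation here too.
So /ɣ/ is underlying, and a rule of word-final obstruent devoicing — voiced obstruents become voiceless word-finally — gives [x].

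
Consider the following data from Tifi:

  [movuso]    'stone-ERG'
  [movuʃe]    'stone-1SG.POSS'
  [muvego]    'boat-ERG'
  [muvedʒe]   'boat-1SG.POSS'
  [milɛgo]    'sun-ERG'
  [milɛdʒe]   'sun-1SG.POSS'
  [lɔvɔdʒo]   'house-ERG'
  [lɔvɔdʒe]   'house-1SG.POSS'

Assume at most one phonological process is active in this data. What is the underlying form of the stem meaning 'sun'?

In [milɛgo] and [milɛdʒe] the final segment of 'sun' alternates: [g] ~ [dʒ].
The stem 'house' ([lɔvɔdʒo], [lɔvɔdʒe]) shows [dʒ] unchanged in both environments, so [dʒ] cannot be basic with [g] derived before the ERG suffix.
The underlying segment must be /g/; /g/ and /s/ become palato-alveolar [dʒ] and [ʃ] before a front vowel, yielding [dʒ] there.

/milɛg/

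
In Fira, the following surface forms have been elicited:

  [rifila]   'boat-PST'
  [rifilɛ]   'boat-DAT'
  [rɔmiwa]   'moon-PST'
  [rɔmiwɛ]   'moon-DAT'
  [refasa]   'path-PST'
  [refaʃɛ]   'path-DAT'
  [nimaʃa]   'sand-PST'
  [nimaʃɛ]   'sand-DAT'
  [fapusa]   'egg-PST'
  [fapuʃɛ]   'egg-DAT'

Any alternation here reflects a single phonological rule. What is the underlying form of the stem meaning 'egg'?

/fapus/

'egg' shows [s] ~ [ʃ] at the end of the stem ([fapusa] vs [fapuʃɛ]).
The stem 'sand' ([nimaʃa], [nimaʃɛ]) shows [ʃ] unchanged in both environments, so [ʃ] cannot be basic with [s] derived before the PST suffix.
Therefore /s/ is basic and [ʃ] is derived by palatalization before a front vowel (/s/ becomes palato-alveolar [ʃ] before a front vowel).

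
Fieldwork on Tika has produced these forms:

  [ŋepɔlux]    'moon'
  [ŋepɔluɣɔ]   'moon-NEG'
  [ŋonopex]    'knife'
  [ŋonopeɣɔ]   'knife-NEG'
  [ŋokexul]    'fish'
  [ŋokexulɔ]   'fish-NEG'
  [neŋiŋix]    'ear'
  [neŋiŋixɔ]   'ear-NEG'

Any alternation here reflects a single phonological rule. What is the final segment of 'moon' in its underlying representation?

/ɣ/

'moon' shows [x] ~ [ɣ] at the end of the stem ([ŋepɔlux] vs [ŋepɔluɣɔ]).
Compare 'ear', with invariant [x] in [neŋiŋix] and [neŋiŋixɔ]: an analysis with underlying /x/ and a rule producing [ɣ] before the NEG suffix would wrongly predict alternation here too.
The underlying segment must be /ɣ/; voiced obstruents become voiceless word-finally, yielding [x] there.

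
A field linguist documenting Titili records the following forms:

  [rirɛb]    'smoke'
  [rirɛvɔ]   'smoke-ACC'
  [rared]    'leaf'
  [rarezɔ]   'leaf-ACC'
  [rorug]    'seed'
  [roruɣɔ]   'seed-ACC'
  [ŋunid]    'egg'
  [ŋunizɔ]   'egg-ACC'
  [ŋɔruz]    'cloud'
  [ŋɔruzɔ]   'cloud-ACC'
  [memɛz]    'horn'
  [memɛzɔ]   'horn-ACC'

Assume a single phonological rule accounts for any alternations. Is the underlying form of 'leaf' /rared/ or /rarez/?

The stem for 'leaf' ends in [d] in [rared] but [z] in [rarezɔ].
Compare 'cloud', with invariant [z] in [ŋɔruz] and [ŋɔruzɔ]: an analysis with underlying /z/ and a rule producing [d] in isolation would wrongly predict alternation here too.
The underlying segment must be /d/; voiced stops become fricatives between vowels, yielding [z] there.

/rared/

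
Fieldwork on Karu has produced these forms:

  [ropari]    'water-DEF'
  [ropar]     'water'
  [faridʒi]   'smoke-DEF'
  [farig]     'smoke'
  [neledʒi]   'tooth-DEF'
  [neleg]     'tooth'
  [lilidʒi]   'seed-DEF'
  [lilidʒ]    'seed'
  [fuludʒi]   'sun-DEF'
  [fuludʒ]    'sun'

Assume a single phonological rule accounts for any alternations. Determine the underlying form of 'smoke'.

'smoke' shows [dʒ] ~ [g] at the end of the stem ([faridʒi] vs [farig]).
The stem 'seed' ([lilidʒi], [lilidʒ]) shows [dʒ] unchanged in both environments, so [dʒ] cannot be basic with [g] derived in isolation.
The underlying segment must be /g/; /g/ becomes palato-alveolar [dʒ] before a front vowel, yielding [dʒ] there.

/farig/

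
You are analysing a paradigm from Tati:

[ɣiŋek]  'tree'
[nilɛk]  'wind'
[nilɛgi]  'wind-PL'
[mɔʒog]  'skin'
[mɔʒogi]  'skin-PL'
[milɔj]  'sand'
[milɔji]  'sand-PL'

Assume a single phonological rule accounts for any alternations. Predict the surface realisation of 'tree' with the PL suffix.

'wind' shows [k] ~ [g] at the end of the stem ([nilɛk] vs [nilɛgi]).
The stem 'skin' ([mɔʒog], [mɔʒogi]) shows [g] unchanged in both environments, so [g] cannot be basic with [k] derived in isolation.
Therefore /k/ is basic and [g] is derived by intervocalic voicing (voiceless stops become voiced between vowels).
From [ɣiŋek] the stem 'tree' is /ɣiŋek/; between vowels this yields [ɣiŋegi].

[ɣiŋegi]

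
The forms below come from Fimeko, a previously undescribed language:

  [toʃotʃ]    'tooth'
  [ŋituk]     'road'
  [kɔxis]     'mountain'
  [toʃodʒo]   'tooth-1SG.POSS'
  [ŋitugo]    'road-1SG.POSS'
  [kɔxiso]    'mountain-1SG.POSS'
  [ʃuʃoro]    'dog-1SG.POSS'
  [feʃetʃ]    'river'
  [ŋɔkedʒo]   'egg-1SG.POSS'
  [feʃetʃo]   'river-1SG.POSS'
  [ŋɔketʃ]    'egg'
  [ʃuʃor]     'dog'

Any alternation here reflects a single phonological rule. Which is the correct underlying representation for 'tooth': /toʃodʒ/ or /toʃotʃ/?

/toʃodʒ/

The root 'tooth' surfaces as [toʃodʒo] and [toʃotʃ], with a stem-final [dʒ] ~ [tʃ] alternation.
The stem 'river' ([feʃetʃo], [feʃetʃ]) shows [tʃ] unchanged in both environments, so [tʃ] cannot be basic with [dʒ] derived before the 1SG.POSS suffix.
So /dʒ/ is underlying, and a rule of word-final obstruent devoicing — voiced obstruents become voiceless word-finally — gives [tʃ].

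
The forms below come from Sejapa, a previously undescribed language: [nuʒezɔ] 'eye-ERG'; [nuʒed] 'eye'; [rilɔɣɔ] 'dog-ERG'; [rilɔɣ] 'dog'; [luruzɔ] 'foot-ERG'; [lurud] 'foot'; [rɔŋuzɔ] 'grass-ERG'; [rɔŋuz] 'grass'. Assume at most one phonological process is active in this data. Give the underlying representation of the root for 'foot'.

'foot' shows [z] ~ [d] at the end of the stem ([luruzɔ] vs [lurud]).
Compare 'grass', with invariant [z] in [rɔŋuzɔ] and [rɔŋuz]: an analysis with underlying /z/ and a rule producing [d] in isolation would wrongly predict alternation here too.
The underlying segment must be /d/; voiced stops become fricatives between vowels, yielding [z] there.
The underlying form of 'foot' is therefore /lurud/.

/lurud/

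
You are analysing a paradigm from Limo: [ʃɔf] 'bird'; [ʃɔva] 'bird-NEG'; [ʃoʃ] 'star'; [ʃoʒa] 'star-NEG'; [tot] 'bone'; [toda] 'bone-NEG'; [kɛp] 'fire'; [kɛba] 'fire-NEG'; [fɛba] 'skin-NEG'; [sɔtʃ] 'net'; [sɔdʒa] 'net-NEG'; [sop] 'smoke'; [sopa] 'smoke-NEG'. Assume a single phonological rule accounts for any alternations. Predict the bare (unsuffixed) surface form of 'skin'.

'fire' shows [p] ~ [b] at the end of the stem ([kɛp] vs [kɛba]).
If /p/ were underlying and a rule turned it into [b] before the NEG suffix, 'smoke' would also alternate; but it has [p] in both [sop] and [sopa].
So /b/ is underlying, and a rule of word-final obstruent devoicing — voiced obstruents become voiceless word-finally — gives [p].
The one attested form of 'skin', [fɛba], shows underlying /fɛb/. Applying the same rule word-finally gives [fɛp].

[fɛp]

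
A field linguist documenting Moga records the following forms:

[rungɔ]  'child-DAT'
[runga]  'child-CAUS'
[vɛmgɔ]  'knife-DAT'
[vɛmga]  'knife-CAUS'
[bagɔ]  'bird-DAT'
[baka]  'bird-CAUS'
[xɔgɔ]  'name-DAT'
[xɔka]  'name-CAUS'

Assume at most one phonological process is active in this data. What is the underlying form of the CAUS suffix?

/-ka/

The CAUS suffix surfaces as [-ga] and [-ka], depending on the final segment of the stem.
By contrast the DAT suffix keeps its initial [g] throughout — that segment must be underlying.
So the underlying form is /-ka/, and voiceless stops become voiced after a nasal.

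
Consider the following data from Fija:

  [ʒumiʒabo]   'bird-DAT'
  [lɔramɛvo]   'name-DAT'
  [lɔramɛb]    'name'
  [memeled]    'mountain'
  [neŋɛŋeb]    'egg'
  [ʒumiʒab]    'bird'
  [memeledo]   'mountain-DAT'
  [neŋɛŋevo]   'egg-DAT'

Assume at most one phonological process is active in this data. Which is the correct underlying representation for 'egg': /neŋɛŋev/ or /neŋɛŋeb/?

/neŋɛŋev/

The stem for 'egg' ends in [b] in [neŋɛŋeb] but [v] in [neŋɛŋevo].
If /b/ were underlying and a rule turned it into [v] before the DAT suffix, 'bird' would also alternate; but it has [b] in both [ʒumiʒab] and [ʒumiʒabo].
The alternation reflects word-final hardening: voiced fricatives become stops word-finally. /v/ is underlying.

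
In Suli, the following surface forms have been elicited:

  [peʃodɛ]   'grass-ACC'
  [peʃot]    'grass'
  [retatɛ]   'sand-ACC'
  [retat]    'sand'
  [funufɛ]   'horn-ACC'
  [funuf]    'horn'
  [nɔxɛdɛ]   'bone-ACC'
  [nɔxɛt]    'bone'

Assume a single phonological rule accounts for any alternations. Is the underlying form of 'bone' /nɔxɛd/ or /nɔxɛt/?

The stem for 'bone' ends in [d] in [nɔxɛdɛ] but [t] in [nɔxɛt].
But 'sand' keeps [t] in both environments ([retatɛ], [retat]), so there is no rule changing /t/ to [d] before the ACC suffix.
Therefore /d/ is basic and [t] is derived by word-final obstruent devoicing (voiced obstruents become voiceless word-finally).

/nɔxɛd/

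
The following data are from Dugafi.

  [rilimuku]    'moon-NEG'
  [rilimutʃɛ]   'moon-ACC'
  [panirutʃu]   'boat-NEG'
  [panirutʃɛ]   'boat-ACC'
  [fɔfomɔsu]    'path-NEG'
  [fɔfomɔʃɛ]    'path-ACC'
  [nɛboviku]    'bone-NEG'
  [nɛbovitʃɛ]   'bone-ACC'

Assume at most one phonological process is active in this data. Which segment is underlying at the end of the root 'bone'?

/k/

The root 'bone' surfaces as [nɛboviku] and [nɛbovitʃɛ], with a stem-final [k] ~ [tʃ] alternation.
If /tʃ/ were underlying and a rule turned it into [k] before the NEG suffix, 'boat' would also alternate; but it has [tʃ] in both [panirutʃu] and [panirutʃɛ].
Therefore /k/ is basic and [tʃ] is derived by palatalization before a front vowel (/k/ and /s/ become palato-alveolar [tʃ] and [ʃ] before a front vowel).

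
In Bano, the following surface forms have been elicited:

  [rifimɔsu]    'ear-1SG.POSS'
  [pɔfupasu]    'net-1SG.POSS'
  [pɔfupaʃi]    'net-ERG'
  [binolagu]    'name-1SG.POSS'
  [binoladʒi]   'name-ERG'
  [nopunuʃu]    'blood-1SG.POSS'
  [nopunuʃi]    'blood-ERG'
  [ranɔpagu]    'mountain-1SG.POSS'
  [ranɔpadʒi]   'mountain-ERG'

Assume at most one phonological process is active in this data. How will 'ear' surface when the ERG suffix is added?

'net' shows [s] ~ [ʃ] at the end of the stem ([pɔfupasu] vs [pɔfupaʃi]).
If /ʃ/ were underlying and a rule turned it into [s] before the 1SG.POSS suffix, 'blood' would also alternate; but it has [ʃ] in both [nopunuʃu] and [nopunuʃi].
Therefore /s/ is basic and [ʃ] is derived by palatalization before a front vowel (/g/ and /s/ become palato-alveolar [dʒ] and [ʃ] before a front vowel).
The one attested form of 'ear', [rifimɔsu], shows underlying /rifimɔs/. Applying the same rule before a front vowel gives [rifimɔʃi].

[rifimɔʃi]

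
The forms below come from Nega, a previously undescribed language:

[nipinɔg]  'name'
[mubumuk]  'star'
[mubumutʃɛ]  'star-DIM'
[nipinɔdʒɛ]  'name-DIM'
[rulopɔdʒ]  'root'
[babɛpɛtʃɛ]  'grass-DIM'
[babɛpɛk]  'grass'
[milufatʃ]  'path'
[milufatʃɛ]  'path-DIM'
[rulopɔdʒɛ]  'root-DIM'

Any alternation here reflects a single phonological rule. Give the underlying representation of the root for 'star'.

The root 'star' surfaces as [mubumutʃɛ] and [mubumuk], with a stem-final [tʃ] ~ [k] alternation.
The stem 'path' ([milufatʃɛ], [milufatʃ]) shows [tʃ] unchanged in both environments, so [tʃ] cannot be basic with [k] derived in isolation.
The underlying segment must be /k/; /k/ and /g/ become palato-alveolar [tʃ] and [dʒ] before a front vowel, yielding [tʃ] there.
So 'star' = /mubumuk/.

/mubumuk/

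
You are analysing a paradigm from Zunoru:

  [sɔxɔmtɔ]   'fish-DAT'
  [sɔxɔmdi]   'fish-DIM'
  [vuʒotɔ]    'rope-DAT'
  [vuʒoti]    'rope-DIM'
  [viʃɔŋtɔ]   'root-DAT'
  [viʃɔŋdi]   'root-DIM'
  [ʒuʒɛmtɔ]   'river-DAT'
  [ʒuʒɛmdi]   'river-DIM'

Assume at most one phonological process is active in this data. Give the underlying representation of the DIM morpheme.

The DIM suffix surfaces as [-di] and [-ti], depending on the final segment of the stem.
By contrast the DAT suffix keeps its initial [t] throughout — that segment must be underlying.
So the underlying form is /-di/, and voiced stops become voiceless after a vowel.

/-di/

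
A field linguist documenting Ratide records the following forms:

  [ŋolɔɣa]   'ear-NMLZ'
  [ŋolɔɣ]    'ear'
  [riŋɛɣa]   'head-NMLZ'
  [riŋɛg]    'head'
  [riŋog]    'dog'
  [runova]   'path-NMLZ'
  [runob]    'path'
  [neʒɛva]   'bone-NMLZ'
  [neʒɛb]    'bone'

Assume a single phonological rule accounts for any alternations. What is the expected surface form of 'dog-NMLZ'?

[riŋoɣa]

The stem for 'head' ends in [ɣ] in [riŋɛɣa] but [g] in [riŋɛg].
The stem 'ear' ([ŋolɔɣa], [ŋolɔɣ]) shows [ɣ] unchanged in both environments, so [ɣ] cannot be basic with [g] derived in isolation.
The underlying segment must be /g/; voiced stops become fricatives between vowels, yielding [ɣ] there.
The one attested form of 'dog', [riŋog], shows underlying /riŋog/. Applying the same rule between vowels gives [riŋoɣa].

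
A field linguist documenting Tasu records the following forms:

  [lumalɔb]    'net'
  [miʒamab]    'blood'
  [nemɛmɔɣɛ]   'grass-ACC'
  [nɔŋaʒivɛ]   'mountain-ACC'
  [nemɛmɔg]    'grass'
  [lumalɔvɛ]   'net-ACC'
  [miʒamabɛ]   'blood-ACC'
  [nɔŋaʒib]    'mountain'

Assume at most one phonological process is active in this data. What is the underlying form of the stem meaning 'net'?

/lumalɔv/

The stem for 'net' ends in [b] in [lumalɔb] but [v] in [lumalɔvɛ].
The stem 'blood' ([miʒamab], [miʒamabɛ]) shows [b] unchanged in both environments, so [b] cannot be basic with [v] derived before the ACC suffix.
The alternation reflects word-final hardening: voiced fricatives become stops word-finally. /v/ is underlying.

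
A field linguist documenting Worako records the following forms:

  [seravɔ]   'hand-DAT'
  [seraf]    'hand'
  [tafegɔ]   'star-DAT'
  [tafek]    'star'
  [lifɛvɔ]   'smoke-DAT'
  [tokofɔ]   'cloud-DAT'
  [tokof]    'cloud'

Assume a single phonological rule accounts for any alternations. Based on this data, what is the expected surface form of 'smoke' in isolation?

[lifɛf]

'hand' shows [v] ~ [f] at the end of the stem ([seravɔ] vs [seraf]).
But 'cloud' keeps [f] in both environments ([tokofɔ], [tokof]), so there is no rule changing /f/ to [v] before the DAT suffix.
Therefore /v/ is basic and [f] is derived by word-final obstruent devoicing (voiced obstruents become voiceless word-finally).
From [lifɛvɔ] the stem 'smoke' is /lifɛv/; word-finally this yields [lifɛf].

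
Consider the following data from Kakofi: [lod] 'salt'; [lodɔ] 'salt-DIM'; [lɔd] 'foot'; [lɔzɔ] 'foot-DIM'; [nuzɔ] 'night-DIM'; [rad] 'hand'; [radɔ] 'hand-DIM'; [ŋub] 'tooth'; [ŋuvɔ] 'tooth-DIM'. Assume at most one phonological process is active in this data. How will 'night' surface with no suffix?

[nud]

'foot' shows [d] ~ [z] at the end of the stem ([lɔd] vs [lɔzɔ]).
The stem 'hand' ([rad], [radɔ]) shows [d] unchanged in both environments, so [d] cannot be basic with [z] derived before the DIM suffix.
Therefore /z/ is basic and [d] is derived by word-final hardening (voiced fricatives become stops word-finally).
From [nuzɔ] the stem 'night' is /nuz/; word-finally this yields [nud].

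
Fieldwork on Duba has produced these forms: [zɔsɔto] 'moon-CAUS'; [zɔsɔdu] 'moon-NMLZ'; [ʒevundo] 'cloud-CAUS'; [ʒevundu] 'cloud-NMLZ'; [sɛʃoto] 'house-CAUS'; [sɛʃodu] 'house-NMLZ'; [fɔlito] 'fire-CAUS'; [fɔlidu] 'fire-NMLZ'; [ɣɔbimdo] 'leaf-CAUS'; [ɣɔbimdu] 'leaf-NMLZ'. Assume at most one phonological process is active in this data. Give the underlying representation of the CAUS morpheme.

The CAUS suffix surfaces as [-do] and [-to], depending on the final segment of the stem.
By contrast the NMLZ suffix keeps its initial [d] throughout — that segment must be underlying.
So the underlying form is /-to/, and voiceless stops become voiced after a nasal.

/-to/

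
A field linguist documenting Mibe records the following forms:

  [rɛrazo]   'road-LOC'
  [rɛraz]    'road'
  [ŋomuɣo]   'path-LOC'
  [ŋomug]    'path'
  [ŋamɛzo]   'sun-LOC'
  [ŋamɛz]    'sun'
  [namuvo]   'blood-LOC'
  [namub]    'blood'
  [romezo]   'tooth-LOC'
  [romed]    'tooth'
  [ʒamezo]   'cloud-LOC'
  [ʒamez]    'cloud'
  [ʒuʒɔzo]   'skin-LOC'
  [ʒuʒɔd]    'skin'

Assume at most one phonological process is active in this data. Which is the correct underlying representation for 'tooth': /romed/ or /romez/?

The root 'tooth' surfaces as [romezo] and [romed], with a stem-final [z] ~ [d] alternation.
If /z/ were underlying and a rule turned it into [d] in isolation, 'cloud' would also alternate; but it has [z] in both [ʒamezo] and [ʒamez].
So /d/ is underlying, and a rule of intervocalic spirantization — voiced stops become fricatives between vowels — gives [z].

/romed/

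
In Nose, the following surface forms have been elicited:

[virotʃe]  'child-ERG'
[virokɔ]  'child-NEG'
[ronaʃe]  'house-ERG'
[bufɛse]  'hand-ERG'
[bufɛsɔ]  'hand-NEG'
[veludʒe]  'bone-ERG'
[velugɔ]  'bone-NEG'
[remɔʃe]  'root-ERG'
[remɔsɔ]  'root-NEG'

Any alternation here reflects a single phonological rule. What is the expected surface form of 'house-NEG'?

In [remɔʃe] and [remɔsɔ] the final segment of 'root' alternates: [ʃ] ~ [s].
Compare 'hand', with invariant [s] in [bufɛse] and [bufɛsɔ]: an analysis with underlying /s/ and a rule producing [ʃ] before the ERG suffix would wrongly predict alternation here too.
Therefore /ʃ/ is basic and [s] is derived by depalatalization (palato-alveolar /tʃ/, /dʒ/ and /ʃ/ become [k], [g] and [s] when no front vowel follows).
From [ronaʃe] the stem 'house' is /ronaʃ/; when no front vowel follows this yields [ronasɔ].

[ronasɔ]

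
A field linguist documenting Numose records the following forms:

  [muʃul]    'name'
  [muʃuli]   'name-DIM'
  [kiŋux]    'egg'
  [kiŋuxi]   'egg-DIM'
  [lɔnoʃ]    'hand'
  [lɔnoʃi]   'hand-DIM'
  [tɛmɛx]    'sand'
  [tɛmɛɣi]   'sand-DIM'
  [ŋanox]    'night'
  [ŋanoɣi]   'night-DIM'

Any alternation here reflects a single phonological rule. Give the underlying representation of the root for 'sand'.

/tɛmɛɣ/

The root 'sand' surfaces as [tɛmɛx] and [tɛmɛɣi], with a stem-final [x] ~ [ɣ] alternation.
The stem 'egg' ([kiŋux], [kiŋuxi]) shows [x] unchanged in both environments, so [x] cannot be basic with [ɣ] derived before the DIM suffix.
The underlying segment must be /ɣ/; voiced obstruents become voiceless word-finally, yielding [x] there.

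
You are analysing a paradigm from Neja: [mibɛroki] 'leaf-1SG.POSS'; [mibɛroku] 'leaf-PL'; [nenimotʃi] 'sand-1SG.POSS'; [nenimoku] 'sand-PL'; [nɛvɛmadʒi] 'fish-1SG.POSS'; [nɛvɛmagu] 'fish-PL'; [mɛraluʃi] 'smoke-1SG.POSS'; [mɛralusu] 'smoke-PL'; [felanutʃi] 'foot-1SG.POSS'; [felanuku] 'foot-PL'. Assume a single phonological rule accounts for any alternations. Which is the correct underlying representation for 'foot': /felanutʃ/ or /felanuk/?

The stem for 'foot' ends in [tʃ] in [felanutʃi] but [k] in [felanuku].
The stem 'leaf' ([mibɛroki], [mibɛroku]) shows [k] unchanged in both environments, so [k] cannot be basic with [tʃ] derived before the 1SG.POSS suffix.
The alternation reflects depalatalization: palato-alveolar /tʃ/, /dʒ/ and /ʃ/ become [k], [g] and [s] when no front vowel follows. /tʃ/ is underlying.

/felanutʃ/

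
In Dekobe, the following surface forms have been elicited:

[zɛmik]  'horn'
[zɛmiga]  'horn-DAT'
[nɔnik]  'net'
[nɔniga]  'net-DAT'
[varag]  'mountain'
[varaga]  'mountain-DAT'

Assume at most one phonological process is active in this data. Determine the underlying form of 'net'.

/nɔnik/

The root 'net' surfaces as [nɔnik] and [nɔniga], with a stem-final [k] ~ [g] alternation.
But 'mountain' keeps [g] in both environments ([varag], [varaga]), so there is no rule changing /g/ to [k] in isolation.
The underlying segment must be /k/; voiceless stops become voiced between vowels, yielding [g] there.
Hence 'net' is /nɔnik/ underlyingly.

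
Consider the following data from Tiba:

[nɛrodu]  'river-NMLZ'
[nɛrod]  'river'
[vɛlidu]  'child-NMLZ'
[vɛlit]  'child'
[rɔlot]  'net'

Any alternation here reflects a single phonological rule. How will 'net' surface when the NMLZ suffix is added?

[rɔlodu]

In [vɛlidu] and [vɛlit] the final segment of 'child' alternates: [d] ~ [t].
But 'river' keeps [d] in both environments ([nɛrodu], [nɛrod]), so there is no rule changing /d/ to [t] in isolation.
So /t/ is underlying, and a rule of intervocalic voicing — voiceless stops become voiced between vowels — gives [d].
From [rɔlot] the stem 'net' is /rɔlot/; between vowels this yields [rɔlodu].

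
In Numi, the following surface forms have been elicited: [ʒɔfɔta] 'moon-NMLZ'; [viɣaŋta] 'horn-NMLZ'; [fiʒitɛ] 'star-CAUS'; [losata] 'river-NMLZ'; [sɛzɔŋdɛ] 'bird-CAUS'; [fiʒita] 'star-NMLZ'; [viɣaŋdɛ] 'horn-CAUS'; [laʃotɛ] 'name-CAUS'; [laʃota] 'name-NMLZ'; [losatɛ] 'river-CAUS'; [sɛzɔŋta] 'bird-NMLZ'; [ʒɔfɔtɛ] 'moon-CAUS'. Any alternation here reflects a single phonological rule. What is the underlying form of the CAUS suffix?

The CAUS suffix surfaces as [-dɛ] and [-tɛ], depending on the final segment of the stem.
By contrast the NMLZ suffix keeps its initial [t] throughout — that segment must be underlying.
So the underlying form is /-dɛ/, and voiced stops become voiceless after a vowel.

/-dɛ/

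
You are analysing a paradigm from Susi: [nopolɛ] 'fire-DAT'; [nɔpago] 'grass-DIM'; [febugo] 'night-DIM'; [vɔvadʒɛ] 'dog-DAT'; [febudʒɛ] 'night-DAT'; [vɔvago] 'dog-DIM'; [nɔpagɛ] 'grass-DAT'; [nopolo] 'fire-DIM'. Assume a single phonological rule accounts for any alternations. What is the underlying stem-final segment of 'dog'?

/dʒ/

The stem for 'dog' ends in [g] in [vɔvago] but [dʒ] in [vɔvadʒɛ].
Compare 'grass', with invariant [g] in [nɔpago] and [nɔpagɛ]: an analysis with underlying /g/ and a rule producing [dʒ] before the DAT suffix would wrongly predict alternation here too.
So /dʒ/ is underlying, and a rule of depalatalization — palato-alveolar /dʒ/ becomes [g] when no front vowel follows — gives [g].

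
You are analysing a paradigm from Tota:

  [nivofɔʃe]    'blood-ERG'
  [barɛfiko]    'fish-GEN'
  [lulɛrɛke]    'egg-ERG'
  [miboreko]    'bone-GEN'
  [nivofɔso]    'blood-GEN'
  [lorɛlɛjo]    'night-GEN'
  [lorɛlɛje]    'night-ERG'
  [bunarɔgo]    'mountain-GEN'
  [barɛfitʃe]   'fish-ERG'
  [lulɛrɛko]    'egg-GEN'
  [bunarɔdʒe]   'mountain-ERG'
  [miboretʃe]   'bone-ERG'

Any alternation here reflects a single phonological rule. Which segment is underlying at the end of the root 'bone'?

In [miboretʃe] and [miboreko] the final segment of 'bone' alternates: [tʃ] ~ [k].
But 'egg' keeps [k] in both environments ([lulɛrɛke], [lulɛrɛko]), so there is no rule changing /k/ to [tʃ] before the ERG suffix.
The underlying segment must be /tʃ/; palato-alveolar /tʃ/, /dʒ/ and /ʃ/ become [k], [g] and [s] when no front vowel follows, yielding [k] there.

/tʃ/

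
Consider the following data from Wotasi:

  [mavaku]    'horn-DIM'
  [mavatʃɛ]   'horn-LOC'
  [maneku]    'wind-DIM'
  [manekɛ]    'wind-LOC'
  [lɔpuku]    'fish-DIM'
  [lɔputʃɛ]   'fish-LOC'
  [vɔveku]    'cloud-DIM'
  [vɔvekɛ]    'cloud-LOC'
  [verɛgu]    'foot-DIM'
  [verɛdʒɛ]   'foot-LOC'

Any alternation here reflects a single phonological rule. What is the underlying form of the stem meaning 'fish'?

In [lɔpuku] and [lɔputʃɛ] the final segment of 'fish' alternates: [k] ~ [tʃ].
If /k/ were underlying and a rule turned it into [tʃ] before the LOC suffix, 'cloud' would also alternate; but it has [k] in both [vɔveku] and [vɔvekɛ].
So /tʃ/ is underlying, and a rule of depalatalization — palato-alveolar /tʃ/ and /dʒ/ become [k] and [g] when no front vowel follows — gives [k].

/lɔputʃ/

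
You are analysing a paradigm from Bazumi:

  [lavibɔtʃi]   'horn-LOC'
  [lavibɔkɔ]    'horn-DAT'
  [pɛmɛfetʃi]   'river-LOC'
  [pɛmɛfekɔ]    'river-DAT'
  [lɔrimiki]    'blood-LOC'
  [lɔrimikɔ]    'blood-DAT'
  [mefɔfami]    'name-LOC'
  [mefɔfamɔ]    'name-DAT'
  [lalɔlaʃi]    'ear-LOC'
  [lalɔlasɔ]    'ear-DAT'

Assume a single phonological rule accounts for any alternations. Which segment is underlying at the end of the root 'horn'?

The stem for 'horn' ends in [tʃ] in [lavibɔtʃi] but [k] in [lavibɔkɔ].
The stem 'blood' ([lɔrimiki], [lɔrimikɔ]) shows [k] unchanged in both environments, so [k] cannot be basic with [tʃ] derived before the LOC suffix.
So /tʃ/ is underlying, and a rule of depalatalization — palato-alveolar /tʃ/ and /ʃ/ become [k] and [s] when no front vowel follows — gives [k].

/tʃ/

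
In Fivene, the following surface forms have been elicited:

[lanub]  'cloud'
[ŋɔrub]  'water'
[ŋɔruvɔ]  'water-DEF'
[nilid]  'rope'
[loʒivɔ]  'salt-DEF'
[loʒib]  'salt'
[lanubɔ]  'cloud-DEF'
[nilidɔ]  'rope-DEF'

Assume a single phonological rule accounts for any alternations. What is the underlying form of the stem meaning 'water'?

/ŋɔruv/

The stem for 'water' ends in [v] in [ŋɔruvɔ] but [b] in [ŋɔrub].
But 'cloud' keeps [b] in both environments ([lanubɔ], [lanub]), so there is no rule changing /b/ to [v] before the DEF suffix.
So /v/ is underlying, and a rule of word-final hardening — voiced fricatives become stops word-finally — gives [b].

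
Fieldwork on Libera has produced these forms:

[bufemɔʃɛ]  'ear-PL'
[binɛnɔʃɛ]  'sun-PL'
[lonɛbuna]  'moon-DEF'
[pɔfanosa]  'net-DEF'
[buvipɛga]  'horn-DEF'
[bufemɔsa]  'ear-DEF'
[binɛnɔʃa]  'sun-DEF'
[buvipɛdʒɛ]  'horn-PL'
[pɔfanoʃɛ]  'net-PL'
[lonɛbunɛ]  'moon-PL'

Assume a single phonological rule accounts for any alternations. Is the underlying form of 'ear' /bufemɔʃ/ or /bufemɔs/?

'ear' shows [s] ~ [ʃ] at the end of the stem ([bufemɔsa] vs [bufemɔʃɛ]).
If /ʃ/ were underlying and a rule turned it into [s] before the DEF suffix, 'sun' would also alternate; but it has [ʃ] in both [binɛnɔʃa] and [binɛnɔʃɛ].
The alternation reflects palatalization before a front vowel: /g/ and /s/ become palato-alveolar [dʒ] and [ʃ] before a front vowel. /s/ is underlying.

/bufemɔs/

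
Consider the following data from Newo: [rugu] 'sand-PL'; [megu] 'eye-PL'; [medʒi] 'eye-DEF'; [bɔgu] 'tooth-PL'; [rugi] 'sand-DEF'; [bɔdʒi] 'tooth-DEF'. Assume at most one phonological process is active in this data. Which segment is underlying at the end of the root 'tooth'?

/dʒ/

In [bɔdʒi] and [bɔgu] the final segment of 'tooth' alternates: [dʒ] ~ [g].
If /g/ were underlying and a rule turned it into [dʒ] before the DEF suffix, 'sand' would also alternate; but it has [g] in both [rugi] and [rugu].
The alternation reflects depalatalization: palato-alveolar /dʒ/ becomes [g] when no front vowel follows. /dʒ/ is underlying.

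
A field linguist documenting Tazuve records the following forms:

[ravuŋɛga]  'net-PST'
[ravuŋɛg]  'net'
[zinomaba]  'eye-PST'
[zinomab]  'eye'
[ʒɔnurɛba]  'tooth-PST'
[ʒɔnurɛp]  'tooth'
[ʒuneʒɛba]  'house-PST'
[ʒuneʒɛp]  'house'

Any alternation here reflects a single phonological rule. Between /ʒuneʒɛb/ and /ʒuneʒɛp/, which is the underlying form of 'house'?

The root 'house' surfaces as [ʒuneʒɛba] and [ʒuneʒɛp], with a stem-final [b] ~ [p] alternation.
If /b/ were underlying and a rule turned it into [p] in isolation, 'eye' would also alternate; but it has [b] in both [zinomaba] and [zinomab].
So /p/ is underlying, and a rule of intervocalic voicing — voiceless stops become voiced between vowels — gives [b].

/ʒuneʒɛp/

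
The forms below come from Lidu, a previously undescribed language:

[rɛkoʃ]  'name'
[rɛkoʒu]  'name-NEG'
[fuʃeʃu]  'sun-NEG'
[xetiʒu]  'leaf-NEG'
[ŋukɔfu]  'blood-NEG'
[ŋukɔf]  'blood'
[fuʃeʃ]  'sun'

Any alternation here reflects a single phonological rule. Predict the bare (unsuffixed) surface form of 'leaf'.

[xetiʃ]

In [rɛkoʃ] and [rɛkoʒu] the final segment of 'name' alternates: [ʃ] ~ [ʒ].
Compare 'sun', with invariant [ʃ] in [fuʃeʃ] and [fuʃeʃu]: an analysis with underlying /ʃ/ and a rule producing [ʒ] before the NEG suffix would wrongly predict alternation here too.
The underlying segment must be /ʒ/; voiced obstruents become voiceless word-finally, yielding [ʃ] there.
The one attested form of 'leaf', [xetiʒu], shows underlying /xetiʒ/. Applying the same rule word-finally gives [xetiʃ].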